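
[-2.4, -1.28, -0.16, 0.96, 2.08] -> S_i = -2.40 + 1.12*i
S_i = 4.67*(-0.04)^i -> [4.67, -0.19, 0.01, -0.0, 0.0]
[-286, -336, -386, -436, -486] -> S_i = -286 + -50*i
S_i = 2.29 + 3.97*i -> [2.29, 6.26, 10.23, 14.2, 18.17]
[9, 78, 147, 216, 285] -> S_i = 9 + 69*i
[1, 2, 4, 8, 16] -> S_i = 1*2^i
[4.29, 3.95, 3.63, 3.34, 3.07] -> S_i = 4.29*0.92^i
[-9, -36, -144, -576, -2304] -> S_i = -9*4^i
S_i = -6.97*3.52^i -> [-6.97, -24.53, -86.36, -303.99, -1070.05]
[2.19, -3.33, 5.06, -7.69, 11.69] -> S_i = 2.19*(-1.52)^i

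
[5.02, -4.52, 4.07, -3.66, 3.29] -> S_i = 5.02*(-0.90)^i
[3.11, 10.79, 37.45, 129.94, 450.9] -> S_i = 3.11*3.47^i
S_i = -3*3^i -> [-3, -9, -27, -81, -243]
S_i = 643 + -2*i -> [643, 641, 639, 637, 635]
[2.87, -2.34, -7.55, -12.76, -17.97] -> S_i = 2.87 + -5.21*i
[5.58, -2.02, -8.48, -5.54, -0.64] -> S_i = Random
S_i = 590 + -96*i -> [590, 494, 398, 302, 206]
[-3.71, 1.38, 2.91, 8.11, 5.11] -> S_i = Random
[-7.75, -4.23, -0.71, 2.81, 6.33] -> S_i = -7.75 + 3.52*i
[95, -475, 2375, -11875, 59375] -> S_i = 95*-5^i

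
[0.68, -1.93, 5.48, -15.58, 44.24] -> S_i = 0.68*(-2.84)^i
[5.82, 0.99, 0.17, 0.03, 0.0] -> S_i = 5.82*0.17^i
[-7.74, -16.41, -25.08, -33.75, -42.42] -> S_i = -7.74 + -8.67*i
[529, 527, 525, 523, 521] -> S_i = 529 + -2*i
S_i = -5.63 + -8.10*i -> [-5.63, -13.73, -21.83, -29.93, -38.03]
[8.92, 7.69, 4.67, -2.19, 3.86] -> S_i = Random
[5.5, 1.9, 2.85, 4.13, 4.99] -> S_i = Random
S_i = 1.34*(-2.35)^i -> [1.34, -3.15, 7.4, -17.39, 40.87]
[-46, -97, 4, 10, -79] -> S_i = Random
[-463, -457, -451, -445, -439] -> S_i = -463 + 6*i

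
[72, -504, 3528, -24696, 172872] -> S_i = 72*-7^i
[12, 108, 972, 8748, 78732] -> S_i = 12*9^i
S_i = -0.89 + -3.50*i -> [-0.89, -4.39, -7.89, -11.39, -14.89]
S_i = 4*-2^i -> [4, -8, 16, -32, 64]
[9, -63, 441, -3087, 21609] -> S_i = 9*-7^i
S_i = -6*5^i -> [-6, -30, -150, -750, -3750]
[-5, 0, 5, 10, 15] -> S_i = -5 + 5*i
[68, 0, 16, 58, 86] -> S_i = Random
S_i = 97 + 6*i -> [97, 103, 109, 115, 121]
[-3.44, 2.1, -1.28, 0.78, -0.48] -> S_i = -3.44*(-0.61)^i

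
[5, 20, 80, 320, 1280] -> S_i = 5*4^i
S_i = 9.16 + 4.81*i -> [9.16, 13.97, 18.78, 23.59, 28.4]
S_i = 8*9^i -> [8, 72, 648, 5832, 52488]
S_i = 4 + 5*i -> [4, 9, 14, 19, 24]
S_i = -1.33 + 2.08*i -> [-1.33, 0.75, 2.83, 4.91, 6.99]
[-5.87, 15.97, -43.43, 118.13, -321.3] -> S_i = -5.87*(-2.72)^i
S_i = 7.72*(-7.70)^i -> [7.72, -59.44, 457.72, -3524.43, 27138.15]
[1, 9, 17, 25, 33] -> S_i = 1 + 8*i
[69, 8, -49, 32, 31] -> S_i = Random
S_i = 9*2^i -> [9, 18, 36, 72, 144]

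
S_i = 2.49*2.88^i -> [2.49, 7.17, 20.65, 59.48, 171.3]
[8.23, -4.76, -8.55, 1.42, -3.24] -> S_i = Random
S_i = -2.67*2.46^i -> [-2.67, -6.57, -16.16, -39.75, -97.78]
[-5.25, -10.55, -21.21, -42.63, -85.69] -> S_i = -5.25*2.01^i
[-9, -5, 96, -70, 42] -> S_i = Random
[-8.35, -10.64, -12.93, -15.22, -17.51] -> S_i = -8.35 + -2.29*i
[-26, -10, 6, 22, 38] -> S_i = -26 + 16*i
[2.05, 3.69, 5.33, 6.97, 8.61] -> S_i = 2.05 + 1.64*i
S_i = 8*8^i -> [8, 64, 512, 4096, 32768]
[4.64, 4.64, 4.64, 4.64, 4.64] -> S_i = 4.64*1.00^i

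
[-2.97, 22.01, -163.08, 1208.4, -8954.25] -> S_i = -2.97*(-7.41)^i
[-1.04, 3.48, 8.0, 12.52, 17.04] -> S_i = -1.04 + 4.52*i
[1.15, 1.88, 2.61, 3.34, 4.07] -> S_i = 1.15 + 0.73*i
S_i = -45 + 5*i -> [-45, -40, -35, -30, -25]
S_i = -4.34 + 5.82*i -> [-4.34, 1.48, 7.3, 13.12, 18.94]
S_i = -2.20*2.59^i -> [-2.2, -5.7, -14.76, -38.22, -99.0]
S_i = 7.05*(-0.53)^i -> [7.05, -3.74, 1.98, -1.05, 0.56]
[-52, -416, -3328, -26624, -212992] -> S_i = -52*8^i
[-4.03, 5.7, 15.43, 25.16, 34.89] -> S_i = -4.03 + 9.73*i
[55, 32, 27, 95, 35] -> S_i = Random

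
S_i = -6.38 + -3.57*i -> [-6.38, -9.95, -13.52, -17.09, -20.66]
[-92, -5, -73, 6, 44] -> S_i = Random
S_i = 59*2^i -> [59, 118, 236, 472, 944]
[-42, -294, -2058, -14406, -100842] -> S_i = -42*7^i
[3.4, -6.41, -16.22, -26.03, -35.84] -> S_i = 3.40 + -9.81*i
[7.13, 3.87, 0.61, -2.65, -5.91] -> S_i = 7.13 + -3.26*i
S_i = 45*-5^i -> [45, -225, 1125, -5625, 28125]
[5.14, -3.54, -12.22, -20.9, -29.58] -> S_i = 5.14 + -8.68*i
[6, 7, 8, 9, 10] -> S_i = 6 + 1*i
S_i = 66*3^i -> [66, 198, 594, 1782, 5346]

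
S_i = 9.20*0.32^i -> [9.2, 2.94, 0.94, 0.3, 0.1]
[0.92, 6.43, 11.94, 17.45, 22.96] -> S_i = 0.92 + 5.51*i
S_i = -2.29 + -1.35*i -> [-2.29, -3.64, -4.99, -6.34, -7.69]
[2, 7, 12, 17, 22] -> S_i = 2 + 5*i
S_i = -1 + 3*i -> [-1, 2, 5, 8, 11]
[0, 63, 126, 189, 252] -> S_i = 0 + 63*i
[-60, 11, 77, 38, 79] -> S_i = Random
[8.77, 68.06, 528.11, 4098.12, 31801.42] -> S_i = 8.77*7.76^i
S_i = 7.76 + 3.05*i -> [7.76, 10.81, 13.86, 16.91, 19.96]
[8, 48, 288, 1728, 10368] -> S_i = 8*6^i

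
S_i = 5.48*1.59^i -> [5.48, 8.71, 13.85, 22.03, 35.02]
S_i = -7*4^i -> [-7, -28, -112, -448, -1792]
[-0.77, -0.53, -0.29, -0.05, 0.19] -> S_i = -0.77 + 0.24*i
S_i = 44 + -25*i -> [44, 19, -6, -31, -56]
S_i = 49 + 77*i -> [49, 126, 203, 280, 357]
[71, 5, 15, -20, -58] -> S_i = Random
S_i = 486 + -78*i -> [486, 408, 330, 252, 174]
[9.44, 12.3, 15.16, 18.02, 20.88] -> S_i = 9.44 + 2.86*i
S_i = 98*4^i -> [98, 392, 1568, 6272, 25088]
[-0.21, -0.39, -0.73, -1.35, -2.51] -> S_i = -0.21*1.86^i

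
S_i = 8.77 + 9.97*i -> [8.77, 18.74, 28.71, 38.68, 48.65]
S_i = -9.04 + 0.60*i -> [-9.04, -8.44, -7.84, -7.24, -6.64]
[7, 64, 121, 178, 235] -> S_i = 7 + 57*i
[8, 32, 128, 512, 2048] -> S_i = 8*4^i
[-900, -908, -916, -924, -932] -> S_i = -900 + -8*i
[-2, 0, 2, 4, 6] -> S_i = -2 + 2*i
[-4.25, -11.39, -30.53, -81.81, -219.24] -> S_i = -4.25*2.68^i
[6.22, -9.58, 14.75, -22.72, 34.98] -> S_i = 6.22*(-1.54)^i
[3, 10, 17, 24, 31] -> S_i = 3 + 7*i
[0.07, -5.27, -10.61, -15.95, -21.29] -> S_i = 0.07 + -5.34*i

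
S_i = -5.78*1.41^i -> [-5.78, -8.15, -11.49, -16.2, -22.85]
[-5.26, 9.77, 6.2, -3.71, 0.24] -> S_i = Random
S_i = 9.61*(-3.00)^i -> [9.61, -28.83, 86.49, -259.47, 778.41]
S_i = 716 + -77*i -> [716, 639, 562, 485, 408]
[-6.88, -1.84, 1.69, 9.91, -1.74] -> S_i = Random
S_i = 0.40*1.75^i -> [0.4, 0.7, 1.23, 2.14, 3.75]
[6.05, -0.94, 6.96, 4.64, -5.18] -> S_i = Random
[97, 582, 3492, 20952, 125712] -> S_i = 97*6^i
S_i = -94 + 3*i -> [-94, -91, -88, -85, -82]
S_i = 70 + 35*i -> [70, 105, 140, 175, 210]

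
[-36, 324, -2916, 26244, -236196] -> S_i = -36*-9^i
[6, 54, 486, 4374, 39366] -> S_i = 6*9^i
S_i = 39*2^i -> [39, 78, 156, 312, 624]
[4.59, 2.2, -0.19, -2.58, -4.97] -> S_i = 4.59 + -2.39*i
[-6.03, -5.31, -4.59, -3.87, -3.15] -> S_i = -6.03 + 0.72*i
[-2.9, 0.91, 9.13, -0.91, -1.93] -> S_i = Random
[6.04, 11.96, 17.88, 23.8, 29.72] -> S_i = 6.04 + 5.92*i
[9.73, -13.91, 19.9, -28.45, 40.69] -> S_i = 9.73*(-1.43)^i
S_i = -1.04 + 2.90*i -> [-1.04, 1.86, 4.76, 7.66, 10.56]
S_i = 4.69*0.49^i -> [4.69, 2.3, 1.13, 0.55, 0.27]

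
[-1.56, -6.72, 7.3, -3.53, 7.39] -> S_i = Random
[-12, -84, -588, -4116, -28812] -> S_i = -12*7^i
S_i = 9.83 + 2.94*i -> [9.83, 12.77, 15.71, 18.65, 21.59]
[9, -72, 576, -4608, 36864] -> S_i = 9*-8^i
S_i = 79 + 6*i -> [79, 85, 91, 97, 103]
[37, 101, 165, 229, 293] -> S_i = 37 + 64*i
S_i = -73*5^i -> [-73, -365, -1825, -9125, -45625]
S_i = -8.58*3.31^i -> [-8.58, -28.4, -94.0, -311.15, -1029.91]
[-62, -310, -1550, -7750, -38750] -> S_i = -62*5^i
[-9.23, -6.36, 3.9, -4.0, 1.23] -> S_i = Random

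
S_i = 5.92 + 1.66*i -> [5.92, 7.58, 9.24, 10.9, 12.56]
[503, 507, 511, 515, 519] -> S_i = 503 + 4*i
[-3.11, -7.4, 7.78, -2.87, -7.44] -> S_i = Random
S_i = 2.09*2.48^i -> [2.09, 5.18, 12.85, 31.88, 79.06]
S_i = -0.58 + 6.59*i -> [-0.58, 6.01, 12.6, 19.19, 25.78]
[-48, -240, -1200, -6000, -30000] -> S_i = -48*5^i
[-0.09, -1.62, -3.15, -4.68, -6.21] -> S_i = -0.09 + -1.53*i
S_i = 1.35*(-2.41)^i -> [1.35, -3.25, 7.84, -18.9, 45.54]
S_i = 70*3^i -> [70, 210, 630, 1890, 5670]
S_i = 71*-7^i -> [71, -497, 3479, -24353, 170471]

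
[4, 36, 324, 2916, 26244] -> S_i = 4*9^i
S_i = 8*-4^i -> [8, -32, 128, -512, 2048]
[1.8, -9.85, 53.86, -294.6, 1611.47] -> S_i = 1.80*(-5.47)^i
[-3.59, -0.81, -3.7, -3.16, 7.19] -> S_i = Random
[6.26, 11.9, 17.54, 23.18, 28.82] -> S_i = 6.26 + 5.64*i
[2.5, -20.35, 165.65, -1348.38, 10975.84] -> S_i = 2.50*(-8.14)^i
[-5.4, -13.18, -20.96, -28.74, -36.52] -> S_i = -5.40 + -7.78*i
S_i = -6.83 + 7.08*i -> [-6.83, 0.25, 7.33, 14.41, 21.49]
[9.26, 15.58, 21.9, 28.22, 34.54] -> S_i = 9.26 + 6.32*i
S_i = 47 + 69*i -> [47, 116, 185, 254, 323]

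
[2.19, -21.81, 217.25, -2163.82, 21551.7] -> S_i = 2.19*(-9.96)^i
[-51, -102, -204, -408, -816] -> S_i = -51*2^i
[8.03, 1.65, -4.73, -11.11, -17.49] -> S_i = 8.03 + -6.38*i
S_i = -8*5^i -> [-8, -40, -200, -1000, -5000]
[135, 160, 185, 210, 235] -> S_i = 135 + 25*i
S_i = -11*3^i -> [-11, -33, -99, -297, -891]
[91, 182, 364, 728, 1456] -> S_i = 91*2^i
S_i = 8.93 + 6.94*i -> [8.93, 15.87, 22.81, 29.75, 36.69]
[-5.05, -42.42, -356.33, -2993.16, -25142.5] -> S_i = -5.05*8.40^i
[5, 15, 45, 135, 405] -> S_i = 5*3^i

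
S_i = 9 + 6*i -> [9, 15, 21, 27, 33]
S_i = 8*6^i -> [8, 48, 288, 1728, 10368]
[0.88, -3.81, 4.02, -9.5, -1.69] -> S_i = Random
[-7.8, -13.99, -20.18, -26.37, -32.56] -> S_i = -7.80 + -6.19*i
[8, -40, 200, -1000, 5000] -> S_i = 8*-5^i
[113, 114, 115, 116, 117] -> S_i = 113 + 1*i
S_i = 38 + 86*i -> [38, 124, 210, 296, 382]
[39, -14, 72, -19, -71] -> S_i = Random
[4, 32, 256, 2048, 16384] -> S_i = 4*8^i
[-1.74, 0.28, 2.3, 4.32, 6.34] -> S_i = -1.74 + 2.02*i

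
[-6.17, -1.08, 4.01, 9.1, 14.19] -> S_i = -6.17 + 5.09*i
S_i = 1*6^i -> [1, 6, 36, 216, 1296]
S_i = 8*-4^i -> [8, -32, 128, -512, 2048]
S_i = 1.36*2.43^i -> [1.36, 3.3, 8.03, 19.51, 47.42]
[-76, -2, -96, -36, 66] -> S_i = Random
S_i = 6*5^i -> [6, 30, 150, 750, 3750]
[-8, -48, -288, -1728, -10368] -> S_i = -8*6^i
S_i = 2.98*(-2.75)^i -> [2.98, -8.2, 22.54, -61.97, 170.43]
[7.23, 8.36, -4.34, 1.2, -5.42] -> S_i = Random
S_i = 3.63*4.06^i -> [3.63, 14.74, 59.84, 242.93, 986.3]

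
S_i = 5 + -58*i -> [5, -53, -111, -169, -227]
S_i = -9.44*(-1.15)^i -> [-9.44, 10.86, -12.48, 14.36, -16.51]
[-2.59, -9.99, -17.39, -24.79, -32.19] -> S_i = -2.59 + -7.40*i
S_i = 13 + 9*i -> [13, 22, 31, 40, 49]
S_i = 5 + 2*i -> [5, 7, 9, 11, 13]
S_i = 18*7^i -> [18, 126, 882, 6174, 43218]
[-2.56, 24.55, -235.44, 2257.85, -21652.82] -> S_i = -2.56*(-9.59)^i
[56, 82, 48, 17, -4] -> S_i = Random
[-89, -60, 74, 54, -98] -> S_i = Random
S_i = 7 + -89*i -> [7, -82, -171, -260, -349]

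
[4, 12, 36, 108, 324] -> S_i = 4*3^i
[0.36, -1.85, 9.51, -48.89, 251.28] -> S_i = 0.36*(-5.14)^i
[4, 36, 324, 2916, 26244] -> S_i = 4*9^i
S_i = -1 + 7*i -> [-1, 6, 13, 20, 27]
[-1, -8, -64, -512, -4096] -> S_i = -1*8^i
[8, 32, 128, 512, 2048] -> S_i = 8*4^i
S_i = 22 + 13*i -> [22, 35, 48, 61, 74]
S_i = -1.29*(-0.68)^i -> [-1.29, 0.88, -0.6, 0.41, -0.28]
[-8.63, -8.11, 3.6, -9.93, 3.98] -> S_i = Random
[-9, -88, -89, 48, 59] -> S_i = Random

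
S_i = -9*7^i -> [-9, -63, -441, -3087, -21609]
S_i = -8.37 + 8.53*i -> [-8.37, 0.16, 8.69, 17.22, 25.75]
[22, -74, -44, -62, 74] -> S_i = Random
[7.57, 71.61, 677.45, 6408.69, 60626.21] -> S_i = 7.57*9.46^i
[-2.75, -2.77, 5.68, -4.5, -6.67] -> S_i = Random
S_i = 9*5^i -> [9, 45, 225, 1125, 5625]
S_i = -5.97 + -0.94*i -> [-5.97, -6.91, -7.85, -8.79, -9.73]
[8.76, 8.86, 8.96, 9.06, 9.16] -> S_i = 8.76 + 0.10*i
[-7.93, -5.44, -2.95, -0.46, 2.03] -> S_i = -7.93 + 2.49*i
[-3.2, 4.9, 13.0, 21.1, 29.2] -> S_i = -3.20 + 8.10*i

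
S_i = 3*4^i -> [3, 12, 48, 192, 768]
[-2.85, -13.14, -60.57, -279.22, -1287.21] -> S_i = -2.85*4.61^i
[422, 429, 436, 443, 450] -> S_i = 422 + 7*i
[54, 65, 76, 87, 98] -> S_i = 54 + 11*i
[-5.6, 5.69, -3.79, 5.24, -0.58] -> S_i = Random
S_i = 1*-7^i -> [1, -7, 49, -343, 2401]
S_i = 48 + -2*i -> [48, 46, 44, 42, 40]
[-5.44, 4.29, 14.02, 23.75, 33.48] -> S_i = -5.44 + 9.73*i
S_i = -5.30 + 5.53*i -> [-5.3, 0.23, 5.76, 11.29, 16.82]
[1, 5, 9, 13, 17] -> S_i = 1 + 4*i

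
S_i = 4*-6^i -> [4, -24, 144, -864, 5184]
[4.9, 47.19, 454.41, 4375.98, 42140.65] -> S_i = 4.90*9.63^i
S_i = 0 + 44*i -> [0, 44, 88, 132, 176]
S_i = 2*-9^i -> [2, -18, 162, -1458, 13122]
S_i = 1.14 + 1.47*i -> [1.14, 2.61, 4.08, 5.55, 7.02]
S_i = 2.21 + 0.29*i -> [2.21, 2.5, 2.79, 3.08, 3.37]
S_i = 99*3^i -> [99, 297, 891, 2673, 8019]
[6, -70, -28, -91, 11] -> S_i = Random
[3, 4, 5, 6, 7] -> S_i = 3 + 1*i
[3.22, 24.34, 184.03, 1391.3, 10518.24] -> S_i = 3.22*7.56^i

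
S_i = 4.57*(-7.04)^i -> [4.57, -32.17, 226.5, -1594.54, 11225.53]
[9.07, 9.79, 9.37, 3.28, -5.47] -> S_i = Random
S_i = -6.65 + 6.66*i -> [-6.65, 0.01, 6.67, 13.33, 19.99]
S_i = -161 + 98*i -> [-161, -63, 35, 133, 231]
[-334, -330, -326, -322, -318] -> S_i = -334 + 4*i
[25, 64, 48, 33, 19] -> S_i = Random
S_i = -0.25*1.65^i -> [-0.25, -0.41, -0.68, -1.12, -1.85]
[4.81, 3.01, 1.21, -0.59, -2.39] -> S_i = 4.81 + -1.80*i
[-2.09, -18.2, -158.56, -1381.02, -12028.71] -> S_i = -2.09*8.71^i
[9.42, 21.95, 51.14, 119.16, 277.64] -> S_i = 9.42*2.33^i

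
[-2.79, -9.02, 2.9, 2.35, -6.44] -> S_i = Random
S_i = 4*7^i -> [4, 28, 196, 1372, 9604]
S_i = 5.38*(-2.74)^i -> [5.38, -14.74, 40.39, -110.67, 303.24]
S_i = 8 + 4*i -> [8, 12, 16, 20, 24]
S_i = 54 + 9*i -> [54, 63, 72, 81, 90]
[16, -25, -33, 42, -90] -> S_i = Random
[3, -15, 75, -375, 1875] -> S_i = 3*-5^i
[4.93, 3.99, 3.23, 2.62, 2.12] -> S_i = 4.93*0.81^i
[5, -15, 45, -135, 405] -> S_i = 5*-3^i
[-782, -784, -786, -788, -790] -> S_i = -782 + -2*i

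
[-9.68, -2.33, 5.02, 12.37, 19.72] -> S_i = -9.68 + 7.35*i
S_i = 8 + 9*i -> [8, 17, 26, 35, 44]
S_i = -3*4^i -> [-3, -12, -48, -192, -768]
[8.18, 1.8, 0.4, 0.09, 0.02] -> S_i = 8.18*0.22^i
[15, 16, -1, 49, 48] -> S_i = Random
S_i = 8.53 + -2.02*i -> [8.53, 6.51, 4.49, 2.47, 0.45]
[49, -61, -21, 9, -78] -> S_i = Random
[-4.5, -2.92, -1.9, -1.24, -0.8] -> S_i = -4.50*0.65^i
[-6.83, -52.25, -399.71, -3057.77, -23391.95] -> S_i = -6.83*7.65^i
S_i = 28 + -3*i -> [28, 25, 22, 19, 16]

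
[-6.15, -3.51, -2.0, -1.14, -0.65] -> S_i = -6.15*0.57^i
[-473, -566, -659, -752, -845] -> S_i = -473 + -93*i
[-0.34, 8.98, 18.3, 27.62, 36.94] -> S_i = -0.34 + 9.32*i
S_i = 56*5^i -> [56, 280, 1400, 7000, 35000]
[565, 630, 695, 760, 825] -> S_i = 565 + 65*i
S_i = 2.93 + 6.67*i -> [2.93, 9.6, 16.27, 22.94, 29.61]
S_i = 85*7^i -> [85, 595, 4165, 29155, 204085]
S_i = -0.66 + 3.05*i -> [-0.66, 2.39, 5.44, 8.49, 11.54]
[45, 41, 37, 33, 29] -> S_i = 45 + -4*i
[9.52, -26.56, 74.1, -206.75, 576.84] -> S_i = 9.52*(-2.79)^i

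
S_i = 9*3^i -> [9, 27, 81, 243, 729]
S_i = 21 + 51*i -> [21, 72, 123, 174, 225]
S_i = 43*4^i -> [43, 172, 688, 2752, 11008]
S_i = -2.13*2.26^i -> [-2.13, -4.81, -10.88, -24.59, -55.57]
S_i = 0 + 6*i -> [0, 6, 12, 18, 24]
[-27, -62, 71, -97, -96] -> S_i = Random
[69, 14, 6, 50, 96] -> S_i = Random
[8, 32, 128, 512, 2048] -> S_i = 8*4^i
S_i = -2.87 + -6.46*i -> [-2.87, -9.33, -15.79, -22.25, -28.71]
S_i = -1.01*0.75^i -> [-1.01, -0.76, -0.57, -0.43, -0.32]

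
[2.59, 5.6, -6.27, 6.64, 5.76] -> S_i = Random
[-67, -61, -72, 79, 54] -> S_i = Random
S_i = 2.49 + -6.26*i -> [2.49, -3.77, -10.03, -16.29, -22.55]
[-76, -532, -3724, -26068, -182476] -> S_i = -76*7^i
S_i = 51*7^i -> [51, 357, 2499, 17493, 122451]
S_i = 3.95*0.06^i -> [3.95, 0.24, 0.01, 0.0, 0.0]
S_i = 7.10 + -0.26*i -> [7.1, 6.84, 6.58, 6.32, 6.06]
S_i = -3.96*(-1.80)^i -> [-3.96, 7.13, -12.83, 23.09, -41.57]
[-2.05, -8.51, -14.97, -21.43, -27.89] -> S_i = -2.05 + -6.46*i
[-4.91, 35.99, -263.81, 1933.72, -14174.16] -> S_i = -4.91*(-7.33)^i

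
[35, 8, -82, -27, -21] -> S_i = Random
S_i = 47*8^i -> [47, 376, 3008, 24064, 192512]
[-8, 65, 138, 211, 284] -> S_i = -8 + 73*i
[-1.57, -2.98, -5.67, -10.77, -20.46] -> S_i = -1.57*1.90^i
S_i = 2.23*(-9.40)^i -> [2.23, -20.96, 197.04, -1852.2, 17410.7]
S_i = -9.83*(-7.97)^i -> [-9.83, 78.35, -624.41, 4976.55, -39663.11]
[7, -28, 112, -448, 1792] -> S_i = 7*-4^i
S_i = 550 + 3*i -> [550, 553, 556, 559, 562]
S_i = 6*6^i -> [6, 36, 216, 1296, 7776]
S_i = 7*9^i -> [7, 63, 567, 5103, 45927]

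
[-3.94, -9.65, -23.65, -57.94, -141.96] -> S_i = -3.94*2.45^i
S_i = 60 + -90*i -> [60, -30, -120, -210, -300]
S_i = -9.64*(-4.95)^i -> [-9.64, 47.72, -236.2, 1169.21, -5787.59]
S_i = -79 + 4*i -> [-79, -75, -71, -67, -63]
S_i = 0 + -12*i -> [0, -12, -24, -36, -48]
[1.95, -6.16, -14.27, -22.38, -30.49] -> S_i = 1.95 + -8.11*i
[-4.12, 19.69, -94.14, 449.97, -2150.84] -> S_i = -4.12*(-4.78)^i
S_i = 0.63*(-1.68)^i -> [0.63, -1.06, 1.78, -2.99, 5.02]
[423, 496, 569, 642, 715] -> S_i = 423 + 73*i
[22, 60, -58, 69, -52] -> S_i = Random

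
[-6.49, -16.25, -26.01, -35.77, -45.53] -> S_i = -6.49 + -9.76*i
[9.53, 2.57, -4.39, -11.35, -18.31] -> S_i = 9.53 + -6.96*i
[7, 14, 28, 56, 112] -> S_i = 7*2^i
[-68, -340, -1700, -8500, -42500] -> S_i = -68*5^i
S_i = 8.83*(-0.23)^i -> [8.83, -2.03, 0.47, -0.11, 0.02]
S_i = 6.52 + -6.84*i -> [6.52, -0.32, -7.16, -14.0, -20.84]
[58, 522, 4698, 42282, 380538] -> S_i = 58*9^i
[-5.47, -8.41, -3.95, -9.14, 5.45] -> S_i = Random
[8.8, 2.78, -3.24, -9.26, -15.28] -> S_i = 8.80 + -6.02*i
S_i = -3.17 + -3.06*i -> [-3.17, -6.23, -9.29, -12.35, -15.41]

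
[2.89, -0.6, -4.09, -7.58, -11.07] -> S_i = 2.89 + -3.49*i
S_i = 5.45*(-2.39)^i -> [5.45, -13.03, 31.13, -74.4, 177.82]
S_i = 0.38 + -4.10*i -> [0.38, -3.72, -7.82, -11.92, -16.02]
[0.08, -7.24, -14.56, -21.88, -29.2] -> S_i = 0.08 + -7.32*i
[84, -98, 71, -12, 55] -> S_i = Random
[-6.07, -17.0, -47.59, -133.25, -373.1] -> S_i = -6.07*2.80^i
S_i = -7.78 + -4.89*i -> [-7.78, -12.67, -17.56, -22.45, -27.34]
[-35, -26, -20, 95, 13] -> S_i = Random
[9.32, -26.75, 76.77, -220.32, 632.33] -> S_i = 9.32*(-2.87)^i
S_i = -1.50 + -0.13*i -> [-1.5, -1.63, -1.76, -1.89, -2.02]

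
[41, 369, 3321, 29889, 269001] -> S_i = 41*9^i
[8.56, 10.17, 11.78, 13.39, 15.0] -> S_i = 8.56 + 1.61*i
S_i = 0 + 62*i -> [0, 62, 124, 186, 248]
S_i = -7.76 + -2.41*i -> [-7.76, -10.17, -12.58, -14.99, -17.4]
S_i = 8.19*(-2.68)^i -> [8.19, -21.95, 58.82, -157.65, 422.5]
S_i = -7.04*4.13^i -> [-7.04, -29.08, -120.08, -495.93, -2048.2]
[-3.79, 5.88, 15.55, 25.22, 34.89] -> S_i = -3.79 + 9.67*i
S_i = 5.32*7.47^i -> [5.32, 39.74, 296.86, 2217.55, 16565.1]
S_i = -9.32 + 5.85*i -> [-9.32, -3.47, 2.38, 8.23, 14.08]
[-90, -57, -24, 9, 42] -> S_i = -90 + 33*i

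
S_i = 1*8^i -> [1, 8, 64, 512, 4096]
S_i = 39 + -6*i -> [39, 33, 27, 21, 15]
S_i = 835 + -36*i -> [835, 799, 763, 727, 691]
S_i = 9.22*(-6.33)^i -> [9.22, -58.36, 369.44, -2338.53, 14802.86]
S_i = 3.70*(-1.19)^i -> [3.7, -4.4, 5.24, -6.24, 7.42]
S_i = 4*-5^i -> [4, -20, 100, -500, 2500]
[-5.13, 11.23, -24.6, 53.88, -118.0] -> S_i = -5.13*(-2.19)^i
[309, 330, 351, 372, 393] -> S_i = 309 + 21*i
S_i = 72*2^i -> [72, 144, 288, 576, 1152]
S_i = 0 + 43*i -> [0, 43, 86, 129, 172]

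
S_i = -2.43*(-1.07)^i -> [-2.43, 2.6, -2.78, 2.98, -3.19]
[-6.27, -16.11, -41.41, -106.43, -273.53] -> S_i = -6.27*2.57^i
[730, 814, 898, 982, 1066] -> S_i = 730 + 84*i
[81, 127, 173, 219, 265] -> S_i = 81 + 46*i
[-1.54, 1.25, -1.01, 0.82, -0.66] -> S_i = -1.54*(-0.81)^i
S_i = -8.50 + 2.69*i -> [-8.5, -5.81, -3.12, -0.43, 2.26]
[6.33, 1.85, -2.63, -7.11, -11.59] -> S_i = 6.33 + -4.48*i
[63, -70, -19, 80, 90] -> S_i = Random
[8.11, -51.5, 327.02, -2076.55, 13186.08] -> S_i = 8.11*(-6.35)^i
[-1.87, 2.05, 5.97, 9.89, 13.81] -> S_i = -1.87 + 3.92*i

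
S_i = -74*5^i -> [-74, -370, -1850, -9250, -46250]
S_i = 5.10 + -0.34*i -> [5.1, 4.76, 4.42, 4.08, 3.74]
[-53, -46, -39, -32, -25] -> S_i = -53 + 7*i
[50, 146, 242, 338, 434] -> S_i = 50 + 96*i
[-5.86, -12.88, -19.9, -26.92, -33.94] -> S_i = -5.86 + -7.02*i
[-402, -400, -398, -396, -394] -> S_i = -402 + 2*i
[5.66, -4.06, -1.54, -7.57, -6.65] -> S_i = Random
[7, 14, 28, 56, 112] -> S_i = 7*2^i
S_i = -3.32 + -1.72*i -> [-3.32, -5.04, -6.76, -8.48, -10.2]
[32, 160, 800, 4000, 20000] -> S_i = 32*5^i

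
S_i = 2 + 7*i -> [2, 9, 16, 23, 30]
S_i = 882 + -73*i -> [882, 809, 736, 663, 590]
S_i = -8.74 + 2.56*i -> [-8.74, -6.18, -3.62, -1.06, 1.5]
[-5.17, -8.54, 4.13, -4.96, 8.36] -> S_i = Random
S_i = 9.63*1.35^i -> [9.63, 13.0, 17.55, 23.69, 31.99]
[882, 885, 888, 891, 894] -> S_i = 882 + 3*i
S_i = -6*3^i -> [-6, -18, -54, -162, -486]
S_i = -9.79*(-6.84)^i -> [-9.79, 66.96, -458.03, 3132.93, -21429.26]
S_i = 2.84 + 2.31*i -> [2.84, 5.15, 7.46, 9.77, 12.08]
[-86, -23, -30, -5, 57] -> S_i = Random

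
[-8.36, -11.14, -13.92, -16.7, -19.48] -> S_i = -8.36 + -2.78*i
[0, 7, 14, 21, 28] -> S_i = 0 + 7*i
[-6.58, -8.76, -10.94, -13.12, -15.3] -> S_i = -6.58 + -2.18*i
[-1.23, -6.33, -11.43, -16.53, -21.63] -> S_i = -1.23 + -5.10*i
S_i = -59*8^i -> [-59, -472, -3776, -30208, -241664]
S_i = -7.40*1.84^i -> [-7.4, -13.62, -25.05, -46.1, -84.82]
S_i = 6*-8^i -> [6, -48, 384, -3072, 24576]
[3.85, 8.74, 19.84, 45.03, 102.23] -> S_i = 3.85*2.27^i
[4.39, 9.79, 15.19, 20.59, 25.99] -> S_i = 4.39 + 5.40*i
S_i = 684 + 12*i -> [684, 696, 708, 720, 732]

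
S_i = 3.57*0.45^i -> [3.57, 1.61, 0.72, 0.33, 0.15]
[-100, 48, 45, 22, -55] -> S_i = Random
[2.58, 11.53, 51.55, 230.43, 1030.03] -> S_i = 2.58*4.47^i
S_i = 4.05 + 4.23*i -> [4.05, 8.28, 12.51, 16.74, 20.97]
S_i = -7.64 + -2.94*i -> [-7.64, -10.58, -13.52, -16.46, -19.4]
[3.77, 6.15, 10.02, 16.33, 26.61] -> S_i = 3.77*1.63^i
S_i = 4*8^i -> [4, 32, 256, 2048, 16384]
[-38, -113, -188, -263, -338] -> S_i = -38 + -75*i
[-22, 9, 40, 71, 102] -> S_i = -22 + 31*i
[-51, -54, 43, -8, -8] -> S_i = Random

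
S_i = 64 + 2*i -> [64, 66, 68, 70, 72]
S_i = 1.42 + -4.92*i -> [1.42, -3.5, -8.42, -13.34, -18.26]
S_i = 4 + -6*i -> [4, -2, -8, -14, -20]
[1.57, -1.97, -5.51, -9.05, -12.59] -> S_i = 1.57 + -3.54*i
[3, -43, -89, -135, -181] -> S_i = 3 + -46*i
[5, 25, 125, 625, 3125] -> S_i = 5*5^i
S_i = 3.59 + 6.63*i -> [3.59, 10.22, 16.85, 23.48, 30.11]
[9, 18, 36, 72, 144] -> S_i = 9*2^i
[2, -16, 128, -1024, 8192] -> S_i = 2*-8^i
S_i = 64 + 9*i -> [64, 73, 82, 91, 100]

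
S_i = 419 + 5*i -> [419, 424, 429, 434, 439]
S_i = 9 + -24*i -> [9, -15, -39, -63, -87]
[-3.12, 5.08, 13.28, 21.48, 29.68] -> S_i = -3.12 + 8.20*i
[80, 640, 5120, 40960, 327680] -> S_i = 80*8^i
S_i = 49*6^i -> [49, 294, 1764, 10584, 63504]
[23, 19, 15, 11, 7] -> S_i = 23 + -4*i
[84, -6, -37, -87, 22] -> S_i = Random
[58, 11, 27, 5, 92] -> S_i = Random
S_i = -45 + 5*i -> [-45, -40, -35, -30, -25]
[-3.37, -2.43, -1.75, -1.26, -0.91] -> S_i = -3.37*0.72^i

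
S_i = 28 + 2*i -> [28, 30, 32, 34, 36]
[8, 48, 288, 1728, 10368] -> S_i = 8*6^i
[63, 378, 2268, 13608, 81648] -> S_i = 63*6^i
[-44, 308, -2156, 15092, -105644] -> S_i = -44*-7^i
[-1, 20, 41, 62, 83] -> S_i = -1 + 21*i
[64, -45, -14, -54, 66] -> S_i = Random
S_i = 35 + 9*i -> [35, 44, 53, 62, 71]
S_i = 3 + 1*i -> [3, 4, 5, 6, 7]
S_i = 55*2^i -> [55, 110, 220, 440, 880]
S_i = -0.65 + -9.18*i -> [-0.65, -9.83, -19.01, -28.19, -37.37]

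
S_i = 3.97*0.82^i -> [3.97, 3.26, 2.67, 2.19, 1.79]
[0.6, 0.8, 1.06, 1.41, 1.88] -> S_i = 0.60*1.33^i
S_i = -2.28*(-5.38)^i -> [-2.28, 12.27, -65.99, 355.04, -1910.13]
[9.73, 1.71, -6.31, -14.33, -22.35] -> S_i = 9.73 + -8.02*i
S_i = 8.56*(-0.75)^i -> [8.56, -6.42, 4.82, -3.61, 2.71]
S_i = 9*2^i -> [9, 18, 36, 72, 144]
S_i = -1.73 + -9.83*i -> [-1.73, -11.56, -21.39, -31.22, -41.05]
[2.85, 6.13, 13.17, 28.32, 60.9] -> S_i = 2.85*2.15^i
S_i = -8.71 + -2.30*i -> [-8.71, -11.01, -13.31, -15.61, -17.91]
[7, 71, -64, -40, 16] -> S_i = Random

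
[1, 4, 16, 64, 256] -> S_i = 1*4^i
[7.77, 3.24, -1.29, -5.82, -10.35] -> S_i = 7.77 + -4.53*i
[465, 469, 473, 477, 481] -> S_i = 465 + 4*i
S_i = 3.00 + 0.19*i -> [3.0, 3.19, 3.38, 3.57, 3.76]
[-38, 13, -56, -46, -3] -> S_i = Random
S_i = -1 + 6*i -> [-1, 5, 11, 17, 23]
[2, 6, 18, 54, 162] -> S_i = 2*3^i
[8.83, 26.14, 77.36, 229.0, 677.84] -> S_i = 8.83*2.96^i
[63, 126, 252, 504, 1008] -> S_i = 63*2^i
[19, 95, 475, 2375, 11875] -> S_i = 19*5^i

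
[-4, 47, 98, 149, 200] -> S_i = -4 + 51*i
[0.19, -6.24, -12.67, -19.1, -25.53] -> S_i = 0.19 + -6.43*i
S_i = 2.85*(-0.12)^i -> [2.85, -0.34, 0.04, -0.0, 0.0]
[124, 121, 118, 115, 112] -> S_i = 124 + -3*i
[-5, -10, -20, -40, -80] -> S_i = -5*2^i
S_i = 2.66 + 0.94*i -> [2.66, 3.6, 4.54, 5.48, 6.42]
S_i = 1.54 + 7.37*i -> [1.54, 8.91, 16.28, 23.65, 31.02]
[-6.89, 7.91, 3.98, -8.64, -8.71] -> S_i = Random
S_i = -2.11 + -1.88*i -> [-2.11, -3.99, -5.87, -7.75, -9.63]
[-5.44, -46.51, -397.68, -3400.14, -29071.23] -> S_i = -5.44*8.55^i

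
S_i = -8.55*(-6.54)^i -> [-8.55, 55.92, -365.7, 2391.66, -15641.45]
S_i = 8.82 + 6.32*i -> [8.82, 15.14, 21.46, 27.78, 34.1]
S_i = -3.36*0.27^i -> [-3.36, -0.91, -0.24, -0.07, -0.02]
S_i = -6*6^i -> [-6, -36, -216, -1296, -7776]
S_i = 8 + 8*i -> [8, 16, 24, 32, 40]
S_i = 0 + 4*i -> [0, 4, 8, 12, 16]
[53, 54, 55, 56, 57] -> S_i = 53 + 1*i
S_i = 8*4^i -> [8, 32, 128, 512, 2048]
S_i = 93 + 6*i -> [93, 99, 105, 111, 117]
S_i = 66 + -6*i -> [66, 60, 54, 48, 42]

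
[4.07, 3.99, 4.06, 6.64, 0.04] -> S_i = Random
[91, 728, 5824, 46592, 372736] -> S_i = 91*8^i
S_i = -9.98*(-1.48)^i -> [-9.98, 14.77, -21.86, 32.35, -47.88]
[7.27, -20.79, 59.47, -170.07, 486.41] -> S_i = 7.27*(-2.86)^i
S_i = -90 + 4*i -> [-90, -86, -82, -78, -74]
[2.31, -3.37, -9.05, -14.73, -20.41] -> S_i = 2.31 + -5.68*i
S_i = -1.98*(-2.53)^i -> [-1.98, 5.01, -12.67, 32.06, -81.12]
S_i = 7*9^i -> [7, 63, 567, 5103, 45927]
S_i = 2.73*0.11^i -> [2.73, 0.3, 0.03, 0.0, 0.0]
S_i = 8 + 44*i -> [8, 52, 96, 140, 184]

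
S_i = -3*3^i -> [-3, -9, -27, -81, -243]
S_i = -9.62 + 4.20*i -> [-9.62, -5.42, -1.22, 2.98, 7.18]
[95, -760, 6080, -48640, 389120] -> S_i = 95*-8^i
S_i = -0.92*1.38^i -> [-0.92, -1.27, -1.75, -2.42, -3.34]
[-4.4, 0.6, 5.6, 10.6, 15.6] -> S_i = -4.40 + 5.00*i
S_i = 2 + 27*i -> [2, 29, 56, 83, 110]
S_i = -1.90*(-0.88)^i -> [-1.9, 1.67, -1.47, 1.29, -1.14]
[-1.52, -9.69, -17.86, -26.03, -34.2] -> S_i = -1.52 + -8.17*i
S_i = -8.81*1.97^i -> [-8.81, -17.36, -34.19, -67.36, -132.69]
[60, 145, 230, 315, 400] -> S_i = 60 + 85*i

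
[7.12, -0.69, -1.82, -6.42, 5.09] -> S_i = Random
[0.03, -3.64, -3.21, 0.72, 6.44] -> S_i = Random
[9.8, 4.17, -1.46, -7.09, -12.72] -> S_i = 9.80 + -5.63*i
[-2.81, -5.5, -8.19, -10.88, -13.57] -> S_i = -2.81 + -2.69*i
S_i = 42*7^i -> [42, 294, 2058, 14406, 100842]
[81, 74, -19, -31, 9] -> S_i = Random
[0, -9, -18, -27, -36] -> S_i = 0 + -9*i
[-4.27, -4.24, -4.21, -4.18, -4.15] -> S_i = -4.27 + 0.03*i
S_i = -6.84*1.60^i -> [-6.84, -10.94, -17.51, -28.02, -44.83]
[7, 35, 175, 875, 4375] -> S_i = 7*5^i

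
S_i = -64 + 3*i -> [-64, -61, -58, -55, -52]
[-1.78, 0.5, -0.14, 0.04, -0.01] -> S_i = -1.78*(-0.28)^i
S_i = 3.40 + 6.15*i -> [3.4, 9.55, 15.7, 21.85, 28.0]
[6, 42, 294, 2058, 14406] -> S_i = 6*7^i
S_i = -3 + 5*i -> [-3, 2, 7, 12, 17]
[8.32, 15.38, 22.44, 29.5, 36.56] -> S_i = 8.32 + 7.06*i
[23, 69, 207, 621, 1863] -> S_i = 23*3^i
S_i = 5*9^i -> [5, 45, 405, 3645, 32805]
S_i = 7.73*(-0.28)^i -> [7.73, -2.16, 0.61, -0.17, 0.05]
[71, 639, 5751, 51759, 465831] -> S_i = 71*9^i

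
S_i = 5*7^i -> [5, 35, 245, 1715, 12005]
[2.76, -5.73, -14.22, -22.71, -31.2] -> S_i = 2.76 + -8.49*i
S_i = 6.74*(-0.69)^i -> [6.74, -4.65, 3.21, -2.21, 1.53]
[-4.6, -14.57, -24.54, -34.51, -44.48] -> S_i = -4.60 + -9.97*i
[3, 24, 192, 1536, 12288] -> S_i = 3*8^i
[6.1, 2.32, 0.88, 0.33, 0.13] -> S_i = 6.10*0.38^i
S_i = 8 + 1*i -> [8, 9, 10, 11, 12]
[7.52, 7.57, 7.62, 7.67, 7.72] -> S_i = 7.52 + 0.05*i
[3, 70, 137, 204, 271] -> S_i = 3 + 67*i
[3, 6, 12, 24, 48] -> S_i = 3*2^i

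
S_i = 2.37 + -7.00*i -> [2.37, -4.63, -11.63, -18.63, -25.63]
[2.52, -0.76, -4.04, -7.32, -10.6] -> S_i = 2.52 + -3.28*i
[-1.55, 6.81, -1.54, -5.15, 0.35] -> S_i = Random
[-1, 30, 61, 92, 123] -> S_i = -1 + 31*i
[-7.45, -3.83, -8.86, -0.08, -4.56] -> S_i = Random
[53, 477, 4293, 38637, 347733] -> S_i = 53*9^i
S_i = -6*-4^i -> [-6, 24, -96, 384, -1536]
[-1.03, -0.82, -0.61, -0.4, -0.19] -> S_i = -1.03 + 0.21*i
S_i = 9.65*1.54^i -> [9.65, 14.86, 22.89, 35.24, 54.28]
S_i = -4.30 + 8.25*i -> [-4.3, 3.95, 12.2, 20.45, 28.7]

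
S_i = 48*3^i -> [48, 144, 432, 1296, 3888]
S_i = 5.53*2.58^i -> [5.53, 14.27, 36.81, 94.97, 245.02]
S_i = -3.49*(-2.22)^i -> [-3.49, 7.75, -17.2, 38.18, -84.77]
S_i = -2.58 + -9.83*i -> [-2.58, -12.41, -22.24, -32.07, -41.9]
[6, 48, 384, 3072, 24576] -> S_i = 6*8^i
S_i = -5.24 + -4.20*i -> [-5.24, -9.44, -13.64, -17.84, -22.04]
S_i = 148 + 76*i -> [148, 224, 300, 376, 452]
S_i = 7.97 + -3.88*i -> [7.97, 4.09, 0.21, -3.67, -7.55]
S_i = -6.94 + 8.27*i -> [-6.94, 1.33, 9.6, 17.87, 26.14]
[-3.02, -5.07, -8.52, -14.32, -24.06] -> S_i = -3.02*1.68^i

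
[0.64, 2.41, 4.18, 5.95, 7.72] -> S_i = 0.64 + 1.77*i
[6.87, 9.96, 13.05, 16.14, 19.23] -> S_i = 6.87 + 3.09*i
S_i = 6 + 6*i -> [6, 12, 18, 24, 30]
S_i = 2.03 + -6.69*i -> [2.03, -4.66, -11.35, -18.04, -24.73]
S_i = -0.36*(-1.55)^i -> [-0.36, 0.56, -0.86, 1.34, -2.08]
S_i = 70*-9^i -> [70, -630, 5670, -51030, 459270]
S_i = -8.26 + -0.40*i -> [-8.26, -8.66, -9.06, -9.46, -9.86]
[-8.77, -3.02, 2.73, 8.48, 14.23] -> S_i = -8.77 + 5.75*i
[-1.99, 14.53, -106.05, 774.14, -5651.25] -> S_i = -1.99*(-7.30)^i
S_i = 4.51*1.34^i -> [4.51, 6.04, 8.1, 10.85, 14.54]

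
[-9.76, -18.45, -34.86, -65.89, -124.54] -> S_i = -9.76*1.89^i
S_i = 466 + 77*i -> [466, 543, 620, 697, 774]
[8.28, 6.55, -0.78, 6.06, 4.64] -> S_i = Random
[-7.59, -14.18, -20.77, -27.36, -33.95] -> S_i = -7.59 + -6.59*i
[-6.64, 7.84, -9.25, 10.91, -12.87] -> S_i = -6.64*(-1.18)^i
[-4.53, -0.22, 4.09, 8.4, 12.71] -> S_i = -4.53 + 4.31*i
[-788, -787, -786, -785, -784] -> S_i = -788 + 1*i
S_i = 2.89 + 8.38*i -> [2.89, 11.27, 19.65, 28.03, 36.41]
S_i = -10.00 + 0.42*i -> [-10.0, -9.58, -9.16, -8.74, -8.32]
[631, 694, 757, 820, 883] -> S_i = 631 + 63*i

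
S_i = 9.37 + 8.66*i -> [9.37, 18.03, 26.69, 35.35, 44.01]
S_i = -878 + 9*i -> [-878, -869, -860, -851, -842]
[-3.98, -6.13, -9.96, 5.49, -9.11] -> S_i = Random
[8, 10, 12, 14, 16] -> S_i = 8 + 2*i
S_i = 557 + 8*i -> [557, 565, 573, 581, 589]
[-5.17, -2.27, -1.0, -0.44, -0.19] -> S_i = -5.17*0.44^i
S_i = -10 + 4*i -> [-10, -6, -2, 2, 6]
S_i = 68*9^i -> [68, 612, 5508, 49572, 446148]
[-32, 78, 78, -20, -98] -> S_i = Random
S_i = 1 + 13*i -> [1, 14, 27, 40, 53]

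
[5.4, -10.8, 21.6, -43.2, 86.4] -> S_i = 5.40*(-2.00)^i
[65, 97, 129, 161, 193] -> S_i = 65 + 32*i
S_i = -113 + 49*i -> [-113, -64, -15, 34, 83]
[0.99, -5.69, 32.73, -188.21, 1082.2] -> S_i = 0.99*(-5.75)^i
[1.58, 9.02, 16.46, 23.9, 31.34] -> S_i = 1.58 + 7.44*i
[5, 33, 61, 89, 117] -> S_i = 5 + 28*i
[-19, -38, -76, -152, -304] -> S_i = -19*2^i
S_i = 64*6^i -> [64, 384, 2304, 13824, 82944]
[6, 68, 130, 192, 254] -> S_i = 6 + 62*i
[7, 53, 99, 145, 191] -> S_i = 7 + 46*i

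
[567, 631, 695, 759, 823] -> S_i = 567 + 64*i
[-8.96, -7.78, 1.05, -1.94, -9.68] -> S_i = Random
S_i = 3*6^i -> [3, 18, 108, 648, 3888]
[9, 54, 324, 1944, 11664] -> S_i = 9*6^i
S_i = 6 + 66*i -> [6, 72, 138, 204, 270]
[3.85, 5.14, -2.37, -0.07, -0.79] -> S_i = Random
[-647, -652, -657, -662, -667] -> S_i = -647 + -5*i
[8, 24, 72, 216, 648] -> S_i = 8*3^i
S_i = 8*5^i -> [8, 40, 200, 1000, 5000]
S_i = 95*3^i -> [95, 285, 855, 2565, 7695]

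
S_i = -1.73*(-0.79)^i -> [-1.73, 1.37, -1.08, 0.85, -0.67]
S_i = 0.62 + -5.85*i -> [0.62, -5.23, -11.08, -16.93, -22.78]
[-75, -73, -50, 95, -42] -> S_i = Random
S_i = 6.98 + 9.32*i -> [6.98, 16.3, 25.62, 34.94, 44.26]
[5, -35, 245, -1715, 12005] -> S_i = 5*-7^i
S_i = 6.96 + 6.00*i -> [6.96, 12.96, 18.96, 24.96, 30.96]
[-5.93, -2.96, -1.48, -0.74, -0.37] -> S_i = -5.93*0.50^i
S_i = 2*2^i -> [2, 4, 8, 16, 32]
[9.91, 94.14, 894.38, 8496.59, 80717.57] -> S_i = 9.91*9.50^i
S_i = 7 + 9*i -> [7, 16, 25, 34, 43]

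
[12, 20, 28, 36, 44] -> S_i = 12 + 8*i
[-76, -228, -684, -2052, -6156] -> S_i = -76*3^i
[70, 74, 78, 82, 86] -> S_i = 70 + 4*i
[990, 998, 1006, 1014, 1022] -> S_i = 990 + 8*i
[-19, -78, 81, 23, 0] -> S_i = Random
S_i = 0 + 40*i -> [0, 40, 80, 120, 160]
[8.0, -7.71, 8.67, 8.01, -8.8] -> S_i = Random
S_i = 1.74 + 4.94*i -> [1.74, 6.68, 11.62, 16.56, 21.5]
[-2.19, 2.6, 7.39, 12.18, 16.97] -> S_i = -2.19 + 4.79*i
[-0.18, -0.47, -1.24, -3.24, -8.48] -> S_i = -0.18*2.62^i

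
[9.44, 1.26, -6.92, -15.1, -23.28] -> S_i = 9.44 + -8.18*i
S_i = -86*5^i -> [-86, -430, -2150, -10750, -53750]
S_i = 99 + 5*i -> [99, 104, 109, 114, 119]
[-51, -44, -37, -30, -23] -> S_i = -51 + 7*i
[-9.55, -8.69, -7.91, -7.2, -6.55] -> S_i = -9.55*0.91^i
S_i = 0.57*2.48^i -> [0.57, 1.41, 3.51, 8.69, 21.56]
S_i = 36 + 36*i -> [36, 72, 108, 144, 180]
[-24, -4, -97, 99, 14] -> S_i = Random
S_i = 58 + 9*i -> [58, 67, 76, 85, 94]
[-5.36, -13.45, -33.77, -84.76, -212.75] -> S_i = -5.36*2.51^i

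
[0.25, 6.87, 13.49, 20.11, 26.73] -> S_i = 0.25 + 6.62*i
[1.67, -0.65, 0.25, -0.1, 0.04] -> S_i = 1.67*(-0.39)^i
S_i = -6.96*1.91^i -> [-6.96, -13.29, -25.39, -48.5, -92.63]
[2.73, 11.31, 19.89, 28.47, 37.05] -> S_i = 2.73 + 8.58*i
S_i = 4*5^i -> [4, 20, 100, 500, 2500]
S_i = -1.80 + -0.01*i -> [-1.8, -1.81, -1.82, -1.83, -1.84]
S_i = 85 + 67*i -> [85, 152, 219, 286, 353]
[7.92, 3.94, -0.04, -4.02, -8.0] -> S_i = 7.92 + -3.98*i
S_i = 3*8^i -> [3, 24, 192, 1536, 12288]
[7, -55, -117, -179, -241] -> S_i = 7 + -62*i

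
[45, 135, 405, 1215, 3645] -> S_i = 45*3^i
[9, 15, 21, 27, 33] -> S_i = 9 + 6*i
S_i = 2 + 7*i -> [2, 9, 16, 23, 30]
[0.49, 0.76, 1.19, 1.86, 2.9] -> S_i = 0.49*1.56^i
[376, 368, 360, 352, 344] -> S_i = 376 + -8*i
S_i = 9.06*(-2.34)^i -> [9.06, -21.2, 49.61, -116.08, 271.64]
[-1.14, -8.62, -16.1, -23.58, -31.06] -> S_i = -1.14 + -7.48*i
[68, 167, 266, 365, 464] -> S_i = 68 + 99*i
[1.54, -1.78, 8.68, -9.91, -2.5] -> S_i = Random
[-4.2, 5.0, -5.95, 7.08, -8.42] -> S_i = -4.20*(-1.19)^i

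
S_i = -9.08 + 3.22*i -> [-9.08, -5.86, -2.64, 0.58, 3.8]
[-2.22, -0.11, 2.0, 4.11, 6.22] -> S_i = -2.22 + 2.11*i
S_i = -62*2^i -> [-62, -124, -248, -496, -992]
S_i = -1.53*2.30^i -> [-1.53, -3.52, -8.09, -18.62, -42.82]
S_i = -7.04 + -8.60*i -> [-7.04, -15.64, -24.24, -32.84, -41.44]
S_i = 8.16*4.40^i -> [8.16, 35.9, 157.98, 695.1, 3058.45]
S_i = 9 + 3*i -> [9, 12, 15, 18, 21]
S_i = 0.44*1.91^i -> [0.44, 0.84, 1.61, 3.07, 5.86]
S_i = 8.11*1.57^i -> [8.11, 12.73, 19.99, 31.38, 49.27]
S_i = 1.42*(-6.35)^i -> [1.42, -9.02, 57.26, -363.59, 2308.78]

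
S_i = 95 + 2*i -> [95, 97, 99, 101, 103]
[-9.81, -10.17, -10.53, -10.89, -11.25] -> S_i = -9.81 + -0.36*i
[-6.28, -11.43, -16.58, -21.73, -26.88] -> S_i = -6.28 + -5.15*i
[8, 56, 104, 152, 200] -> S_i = 8 + 48*i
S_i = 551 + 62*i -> [551, 613, 675, 737, 799]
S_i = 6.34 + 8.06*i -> [6.34, 14.4, 22.46, 30.52, 38.58]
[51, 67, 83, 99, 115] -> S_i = 51 + 16*i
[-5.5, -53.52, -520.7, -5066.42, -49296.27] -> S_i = -5.50*9.73^i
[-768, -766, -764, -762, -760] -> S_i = -768 + 2*i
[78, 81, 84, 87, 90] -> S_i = 78 + 3*i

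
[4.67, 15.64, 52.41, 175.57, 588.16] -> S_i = 4.67*3.35^i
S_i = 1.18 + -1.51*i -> [1.18, -0.33, -1.84, -3.35, -4.86]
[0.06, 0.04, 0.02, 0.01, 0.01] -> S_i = 0.06*0.59^i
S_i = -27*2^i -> [-27, -54, -108, -216, -432]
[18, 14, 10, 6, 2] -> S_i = 18 + -4*i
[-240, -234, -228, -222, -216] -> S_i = -240 + 6*i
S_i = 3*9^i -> [3, 27, 243, 2187, 19683]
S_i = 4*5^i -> [4, 20, 100, 500, 2500]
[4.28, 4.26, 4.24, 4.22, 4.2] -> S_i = 4.28 + -0.02*i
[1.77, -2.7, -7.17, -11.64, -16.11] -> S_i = 1.77 + -4.47*i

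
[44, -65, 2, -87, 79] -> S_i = Random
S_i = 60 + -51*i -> [60, 9, -42, -93, -144]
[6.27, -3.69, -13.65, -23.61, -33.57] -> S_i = 6.27 + -9.96*i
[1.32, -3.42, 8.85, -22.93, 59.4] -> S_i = 1.32*(-2.59)^i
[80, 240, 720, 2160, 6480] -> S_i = 80*3^i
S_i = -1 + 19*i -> [-1, 18, 37, 56, 75]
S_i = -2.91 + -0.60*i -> [-2.91, -3.51, -4.11, -4.71, -5.31]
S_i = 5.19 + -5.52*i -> [5.19, -0.33, -5.85, -11.37, -16.89]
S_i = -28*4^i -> [-28, -112, -448, -1792, -7168]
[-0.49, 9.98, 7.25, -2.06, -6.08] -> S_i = Random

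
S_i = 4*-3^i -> [4, -12, 36, -108, 324]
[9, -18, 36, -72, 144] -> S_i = 9*-2^i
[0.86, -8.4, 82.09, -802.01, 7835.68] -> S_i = 0.86*(-9.77)^i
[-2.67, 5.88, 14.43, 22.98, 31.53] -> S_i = -2.67 + 8.55*i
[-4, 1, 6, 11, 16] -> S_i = -4 + 5*i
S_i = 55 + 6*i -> [55, 61, 67, 73, 79]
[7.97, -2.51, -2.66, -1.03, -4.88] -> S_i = Random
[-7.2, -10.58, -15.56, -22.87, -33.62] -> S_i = -7.20*1.47^i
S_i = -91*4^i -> [-91, -364, -1456, -5824, -23296]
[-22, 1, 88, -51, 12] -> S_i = Random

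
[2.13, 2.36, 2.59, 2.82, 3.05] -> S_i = 2.13 + 0.23*i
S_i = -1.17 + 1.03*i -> [-1.17, -0.14, 0.89, 1.92, 2.95]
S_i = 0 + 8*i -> [0, 8, 16, 24, 32]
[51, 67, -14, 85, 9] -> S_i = Random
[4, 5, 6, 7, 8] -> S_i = 4 + 1*i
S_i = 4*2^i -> [4, 8, 16, 32, 64]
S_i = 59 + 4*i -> [59, 63, 67, 71, 75]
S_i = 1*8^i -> [1, 8, 64, 512, 4096]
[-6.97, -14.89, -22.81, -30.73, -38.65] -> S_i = -6.97 + -7.92*i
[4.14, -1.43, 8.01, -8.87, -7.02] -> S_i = Random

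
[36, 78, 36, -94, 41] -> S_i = Random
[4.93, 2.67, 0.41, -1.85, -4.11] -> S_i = 4.93 + -2.26*i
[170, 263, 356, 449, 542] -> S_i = 170 + 93*i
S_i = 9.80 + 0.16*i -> [9.8, 9.96, 10.12, 10.28, 10.44]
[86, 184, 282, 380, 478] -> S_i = 86 + 98*i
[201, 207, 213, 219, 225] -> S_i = 201 + 6*i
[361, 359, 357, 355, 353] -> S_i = 361 + -2*i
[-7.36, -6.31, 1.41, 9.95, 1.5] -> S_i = Random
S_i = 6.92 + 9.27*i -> [6.92, 16.19, 25.46, 34.73, 44.0]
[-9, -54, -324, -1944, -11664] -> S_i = -9*6^i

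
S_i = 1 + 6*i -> [1, 7, 13, 19, 25]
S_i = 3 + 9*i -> [3, 12, 21, 30, 39]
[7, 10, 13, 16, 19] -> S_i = 7 + 3*i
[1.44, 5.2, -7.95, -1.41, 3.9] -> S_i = Random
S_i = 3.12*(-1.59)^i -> [3.12, -4.96, 7.89, -12.54, 19.94]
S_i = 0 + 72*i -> [0, 72, 144, 216, 288]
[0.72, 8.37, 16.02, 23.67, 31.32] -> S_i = 0.72 + 7.65*i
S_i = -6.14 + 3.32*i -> [-6.14, -2.82, 0.5, 3.82, 7.14]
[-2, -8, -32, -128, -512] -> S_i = -2*4^i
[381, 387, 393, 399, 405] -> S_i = 381 + 6*i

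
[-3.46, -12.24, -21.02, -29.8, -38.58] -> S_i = -3.46 + -8.78*i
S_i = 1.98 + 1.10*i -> [1.98, 3.08, 4.18, 5.28, 6.38]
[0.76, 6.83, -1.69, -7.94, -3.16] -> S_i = Random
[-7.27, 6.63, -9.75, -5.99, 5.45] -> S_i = Random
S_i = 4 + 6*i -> [4, 10, 16, 22, 28]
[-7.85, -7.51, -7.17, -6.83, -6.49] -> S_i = -7.85 + 0.34*i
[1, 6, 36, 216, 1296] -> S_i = 1*6^i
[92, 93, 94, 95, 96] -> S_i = 92 + 1*i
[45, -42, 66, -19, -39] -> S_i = Random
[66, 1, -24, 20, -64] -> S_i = Random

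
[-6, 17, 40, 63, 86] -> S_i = -6 + 23*i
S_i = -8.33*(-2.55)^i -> [-8.33, 21.24, -54.17, 138.12, -352.21]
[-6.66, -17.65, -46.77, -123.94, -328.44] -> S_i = -6.66*2.65^i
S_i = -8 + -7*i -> [-8, -15, -22, -29, -36]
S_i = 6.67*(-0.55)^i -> [6.67, -3.67, 2.02, -1.11, 0.61]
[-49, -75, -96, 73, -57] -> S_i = Random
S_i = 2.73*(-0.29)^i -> [2.73, -0.79, 0.23, -0.07, 0.02]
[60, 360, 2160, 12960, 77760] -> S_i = 60*6^i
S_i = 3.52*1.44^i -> [3.52, 5.07, 7.3, 10.51, 15.14]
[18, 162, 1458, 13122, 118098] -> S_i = 18*9^i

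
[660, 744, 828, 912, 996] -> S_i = 660 + 84*i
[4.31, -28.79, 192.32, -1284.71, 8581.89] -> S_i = 4.31*(-6.68)^i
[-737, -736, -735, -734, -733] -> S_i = -737 + 1*i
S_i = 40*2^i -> [40, 80, 160, 320, 640]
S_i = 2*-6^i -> [2, -12, 72, -432, 2592]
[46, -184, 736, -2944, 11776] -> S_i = 46*-4^i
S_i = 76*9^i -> [76, 684, 6156, 55404, 498636]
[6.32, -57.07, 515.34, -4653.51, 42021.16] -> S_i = 6.32*(-9.03)^i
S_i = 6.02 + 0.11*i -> [6.02, 6.13, 6.24, 6.35, 6.46]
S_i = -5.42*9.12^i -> [-5.42, -49.43, -450.81, -4111.34, -37495.46]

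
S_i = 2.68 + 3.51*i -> [2.68, 6.19, 9.7, 13.21, 16.72]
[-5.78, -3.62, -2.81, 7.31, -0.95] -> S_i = Random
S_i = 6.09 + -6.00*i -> [6.09, 0.09, -5.91, -11.91, -17.91]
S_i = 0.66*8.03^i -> [0.66, 5.3, 42.56, 341.74, 2744.14]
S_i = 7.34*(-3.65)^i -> [7.34, -26.79, 97.79, -356.92, 1302.77]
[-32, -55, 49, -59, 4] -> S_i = Random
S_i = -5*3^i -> [-5, -15, -45, -135, -405]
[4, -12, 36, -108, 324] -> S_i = 4*-3^i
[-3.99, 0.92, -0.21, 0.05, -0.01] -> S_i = -3.99*(-0.23)^i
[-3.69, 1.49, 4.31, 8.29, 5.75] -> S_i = Random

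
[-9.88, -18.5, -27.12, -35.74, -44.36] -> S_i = -9.88 + -8.62*i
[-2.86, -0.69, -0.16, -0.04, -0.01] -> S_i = -2.86*0.24^i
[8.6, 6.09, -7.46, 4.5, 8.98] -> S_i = Random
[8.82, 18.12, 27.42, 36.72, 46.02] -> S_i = 8.82 + 9.30*i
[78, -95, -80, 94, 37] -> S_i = Random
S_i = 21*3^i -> [21, 63, 189, 567, 1701]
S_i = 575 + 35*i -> [575, 610, 645, 680, 715]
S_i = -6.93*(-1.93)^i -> [-6.93, 13.37, -25.81, 49.82, -96.15]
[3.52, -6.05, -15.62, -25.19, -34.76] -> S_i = 3.52 + -9.57*i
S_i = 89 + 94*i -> [89, 183, 277, 371, 465]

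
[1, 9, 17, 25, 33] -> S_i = 1 + 8*i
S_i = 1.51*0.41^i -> [1.51, 0.62, 0.25, 0.1, 0.04]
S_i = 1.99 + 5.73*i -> [1.99, 7.72, 13.45, 19.18, 24.91]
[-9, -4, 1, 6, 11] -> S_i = -9 + 5*i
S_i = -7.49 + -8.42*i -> [-7.49, -15.91, -24.33, -32.75, -41.17]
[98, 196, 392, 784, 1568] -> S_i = 98*2^i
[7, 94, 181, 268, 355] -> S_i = 7 + 87*i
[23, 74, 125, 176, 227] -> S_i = 23 + 51*i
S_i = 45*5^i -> [45, 225, 1125, 5625, 28125]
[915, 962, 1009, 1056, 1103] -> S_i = 915 + 47*i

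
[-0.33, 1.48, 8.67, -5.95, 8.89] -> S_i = Random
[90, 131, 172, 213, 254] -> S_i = 90 + 41*i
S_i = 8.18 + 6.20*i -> [8.18, 14.38, 20.58, 26.78, 32.98]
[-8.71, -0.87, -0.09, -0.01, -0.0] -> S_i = -8.71*0.10^i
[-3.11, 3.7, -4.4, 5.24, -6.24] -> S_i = -3.11*(-1.19)^i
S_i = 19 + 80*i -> [19, 99, 179, 259, 339]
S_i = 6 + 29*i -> [6, 35, 64, 93, 122]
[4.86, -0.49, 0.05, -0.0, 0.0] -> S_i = 4.86*(-0.10)^i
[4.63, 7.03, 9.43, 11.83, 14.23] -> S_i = 4.63 + 2.40*i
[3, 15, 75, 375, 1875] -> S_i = 3*5^i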